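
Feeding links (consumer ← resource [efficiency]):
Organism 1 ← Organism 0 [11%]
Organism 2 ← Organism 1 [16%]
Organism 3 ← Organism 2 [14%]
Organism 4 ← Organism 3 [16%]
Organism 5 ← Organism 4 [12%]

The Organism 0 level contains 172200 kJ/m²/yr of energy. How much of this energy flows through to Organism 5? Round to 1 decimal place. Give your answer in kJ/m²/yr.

8.1 kJ/m²/yr

Organism 1: 172200 × 0.11 = 18942 kJ/m²/yr
Organism 2: 18942 × 0.16 = 3030.72 kJ/m²/yr
Organism 3: 3030.72 × 0.14 = 424.3008 kJ/m²/yr
Organism 4: 424.3008 × 0.16 = 67.888128 kJ/m²/yr
Organism 5: 67.888128 × 0.12 = 8.14657536 kJ/m²/yr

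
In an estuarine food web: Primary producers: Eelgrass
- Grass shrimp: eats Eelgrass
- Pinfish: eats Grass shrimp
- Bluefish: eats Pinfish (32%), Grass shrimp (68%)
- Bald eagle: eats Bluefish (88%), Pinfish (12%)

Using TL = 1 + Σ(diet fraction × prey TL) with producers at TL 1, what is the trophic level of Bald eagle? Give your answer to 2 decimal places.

Grass shrimp: 1 + 1 = 2
Pinfish: 1 + 2 = 3
Bluefish: 1 + (0.32×3 + 0.68×2) = 3.32
Bald eagle: 1 + (0.88×3.32 + 0.12×3) = 4.2816

4.28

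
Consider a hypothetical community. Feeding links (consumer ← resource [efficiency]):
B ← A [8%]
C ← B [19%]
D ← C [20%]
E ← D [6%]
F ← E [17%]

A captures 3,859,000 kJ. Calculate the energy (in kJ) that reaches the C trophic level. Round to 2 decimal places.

58656.80 kJ

B: 3859000 × 0.08 = 308720 kJ
C: 308720 × 0.19 = 58656.8 kJ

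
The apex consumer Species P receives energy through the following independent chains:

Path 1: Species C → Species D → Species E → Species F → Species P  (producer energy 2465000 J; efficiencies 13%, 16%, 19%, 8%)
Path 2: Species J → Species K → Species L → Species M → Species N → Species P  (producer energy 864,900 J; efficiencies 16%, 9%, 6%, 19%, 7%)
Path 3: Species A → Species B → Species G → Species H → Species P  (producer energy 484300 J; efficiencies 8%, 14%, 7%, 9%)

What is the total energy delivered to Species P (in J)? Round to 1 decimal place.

Path 1: 2465000 × 0.13 × 0.16 × 0.19 × 0.08 = 779.3344 J
Path 2: 864900 × 0.16 × 0.09 × 0.06 × 0.19 × 0.07 = 9.93873888 J
Path 3: 484300 × 0.08 × 0.14 × 0.07 × 0.09 = 34.172208 J
Total at Species P: 779.3344 + 9.93873888 + 34.172208 = 823.44534688 J

823.4 J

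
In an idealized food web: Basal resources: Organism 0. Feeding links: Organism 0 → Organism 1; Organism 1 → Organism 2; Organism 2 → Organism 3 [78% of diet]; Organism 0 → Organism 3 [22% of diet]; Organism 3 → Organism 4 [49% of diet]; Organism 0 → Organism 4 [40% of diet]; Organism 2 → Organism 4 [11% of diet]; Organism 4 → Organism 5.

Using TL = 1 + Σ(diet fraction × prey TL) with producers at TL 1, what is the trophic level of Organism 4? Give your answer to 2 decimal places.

3.47

Organism 1: 1 + 1 = 2
Organism 2: 1 + 2 = 3
Organism 3: 1 + (0.78×3 + 0.22×1) = 3.56
Organism 4: 1 + (0.49×3.56 + 0.4×1 + 0.11×3) = 3.4744
Organism 5: 1 + 3.4744 = 4.4744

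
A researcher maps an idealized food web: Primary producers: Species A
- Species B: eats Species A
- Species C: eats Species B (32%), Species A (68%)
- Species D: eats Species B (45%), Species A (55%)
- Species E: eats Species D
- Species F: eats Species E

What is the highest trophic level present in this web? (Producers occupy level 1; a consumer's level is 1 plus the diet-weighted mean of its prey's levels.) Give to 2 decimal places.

Species B: 1 + 1 = 2
Species C: 1 + (0.32×2 + 0.68×1) = 2.32
Species D: 1 + (0.45×2 + 0.55×1) = 2.45
Species E: 1 + 2.45 = 3.45
Species F: 1 + 3.45 = 4.45

4.45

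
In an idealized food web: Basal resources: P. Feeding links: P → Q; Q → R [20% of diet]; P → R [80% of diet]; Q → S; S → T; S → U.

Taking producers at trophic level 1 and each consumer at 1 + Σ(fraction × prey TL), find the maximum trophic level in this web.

4

Q: 1 + 1 = 2
R: 1 + (0.2×2 + 0.8×1) = 2.2
S: 1 + 2 = 3
T: 1 + 3 = 4
U: 1 + 3 = 4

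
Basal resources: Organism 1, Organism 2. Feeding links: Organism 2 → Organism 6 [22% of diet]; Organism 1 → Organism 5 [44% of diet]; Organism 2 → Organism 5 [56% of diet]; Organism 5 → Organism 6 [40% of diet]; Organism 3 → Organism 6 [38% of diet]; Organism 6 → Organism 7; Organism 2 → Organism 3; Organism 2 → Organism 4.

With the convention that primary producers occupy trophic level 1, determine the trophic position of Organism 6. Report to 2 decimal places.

2.78

Organism 3: 1 + 1 = 2
Organism 4: 1 + 1 = 2
Organism 5: 1 + (0.56×1 + 0.44×1) = 2
Organism 6: 1 + (0.22×1 + 0.38×2 + 0.4×2) = 2.78
Organism 7: 1 + 2.78 = 3.78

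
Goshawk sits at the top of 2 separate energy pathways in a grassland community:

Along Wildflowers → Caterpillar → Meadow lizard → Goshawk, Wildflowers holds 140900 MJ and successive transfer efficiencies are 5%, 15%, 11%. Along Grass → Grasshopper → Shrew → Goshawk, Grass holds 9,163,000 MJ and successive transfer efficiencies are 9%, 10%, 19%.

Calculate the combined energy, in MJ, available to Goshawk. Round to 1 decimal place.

15785.0 MJ

Via Wildflowers: 140900 × 0.05 × 0.15 × 0.11 = 116.2425 MJ
Via Grass: 9163000 × 0.09 × 0.1 × 0.19 = 15668.73 MJ
Total at Goshawk: 116.2425 + 15668.73 = 15784.9725 MJ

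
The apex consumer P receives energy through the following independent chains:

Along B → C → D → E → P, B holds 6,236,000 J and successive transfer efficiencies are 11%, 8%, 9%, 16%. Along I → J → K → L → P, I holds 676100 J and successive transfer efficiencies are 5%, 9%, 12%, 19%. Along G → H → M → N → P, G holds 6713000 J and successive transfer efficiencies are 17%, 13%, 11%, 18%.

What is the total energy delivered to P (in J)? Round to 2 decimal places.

Via B: 6236000 × 0.11 × 0.08 × 0.09 × 0.16 = 790.22592 J
Via I: 676100 × 0.05 × 0.09 × 0.12 × 0.19 = 69.36786 J
Via G: 6713000 × 0.17 × 0.13 × 0.11 × 0.18 = 2937.47454 J
Total at P: 790.22592 + 69.36786 + 2937.47454 = 3797.06832 J

3797.07 J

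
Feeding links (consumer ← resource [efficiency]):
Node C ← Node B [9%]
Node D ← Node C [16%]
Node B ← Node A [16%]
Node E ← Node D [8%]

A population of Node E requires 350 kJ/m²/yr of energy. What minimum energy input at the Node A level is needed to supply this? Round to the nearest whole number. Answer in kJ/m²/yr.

1898872 kJ/m²/yr

Cumulative transfer efficiency: 0.16 × 0.09 × 0.16 × 0.08 = 0.00018432
Node A energy = 350 / 0.00018432 = 1898872 kJ/m²/yr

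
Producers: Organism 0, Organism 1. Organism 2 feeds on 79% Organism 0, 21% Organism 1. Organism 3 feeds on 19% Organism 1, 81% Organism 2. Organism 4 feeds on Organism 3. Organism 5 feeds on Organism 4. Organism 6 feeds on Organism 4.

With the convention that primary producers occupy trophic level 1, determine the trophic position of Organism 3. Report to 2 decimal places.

Organism 2: 1 + (0.79×1 + 0.21×1) = 2
Organism 3: 1 + (0.19×1 + 0.81×2) = 2.81
Organism 4: 1 + 2.81 = 3.81
Organism 5: 1 + 3.81 = 4.81
Organism 6: 1 + 3.81 = 4.81

2.81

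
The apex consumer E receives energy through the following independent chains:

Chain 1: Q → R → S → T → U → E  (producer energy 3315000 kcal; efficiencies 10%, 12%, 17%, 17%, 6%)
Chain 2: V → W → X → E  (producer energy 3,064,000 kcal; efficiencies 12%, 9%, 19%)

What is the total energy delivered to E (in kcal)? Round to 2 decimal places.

6356.31 kcal

Chain 1: 3315000 × 0.1 × 0.12 × 0.17 × 0.17 × 0.06 = 68.97852 kcal
Chain 2: 3064000 × 0.12 × 0.09 × 0.19 = 6287.328 kcal
Total at E: 68.97852 + 6287.328 = 6356.30652 kcal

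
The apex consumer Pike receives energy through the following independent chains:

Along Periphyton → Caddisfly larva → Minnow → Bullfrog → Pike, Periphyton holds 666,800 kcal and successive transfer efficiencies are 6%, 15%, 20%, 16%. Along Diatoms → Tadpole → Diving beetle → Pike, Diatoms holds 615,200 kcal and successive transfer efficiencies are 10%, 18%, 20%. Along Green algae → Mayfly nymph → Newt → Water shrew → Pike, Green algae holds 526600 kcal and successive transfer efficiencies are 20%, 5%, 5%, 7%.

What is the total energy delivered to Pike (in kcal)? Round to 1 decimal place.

Via Periphyton: 666800 × 0.06 × 0.15 × 0.2 × 0.16 = 192.0384 kcal
Via Diatoms: 615200 × 0.1 × 0.18 × 0.2 = 2214.72 kcal
Via Green algae: 526600 × 0.2 × 0.05 × 0.05 × 0.07 = 18.431 kcal
Total at Pike: 192.0384 + 2214.72 + 18.431 = 2425.1894 kcal

2425.2 kcal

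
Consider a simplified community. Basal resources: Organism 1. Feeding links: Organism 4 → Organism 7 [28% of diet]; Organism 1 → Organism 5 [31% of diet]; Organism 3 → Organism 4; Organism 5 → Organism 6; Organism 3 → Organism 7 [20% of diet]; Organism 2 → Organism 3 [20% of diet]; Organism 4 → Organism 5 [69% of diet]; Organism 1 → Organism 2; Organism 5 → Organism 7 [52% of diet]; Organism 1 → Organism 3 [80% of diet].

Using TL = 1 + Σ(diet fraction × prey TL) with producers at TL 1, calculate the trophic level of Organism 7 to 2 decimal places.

Organism 2: 1 + 1 = 2
Organism 3: 1 + (0.2×2 + 0.8×1) = 2.2
Organism 4: 1 + 2.2 = 3.2
Organism 5: 1 + (0.69×3.2 + 0.31×1) = 3.518
Organism 6: 1 + 3.518 = 4.518
Organism 7: 1 + (0.52×3.518 + 0.2×2.2 + 0.28×3.2) = 4.16536

4.17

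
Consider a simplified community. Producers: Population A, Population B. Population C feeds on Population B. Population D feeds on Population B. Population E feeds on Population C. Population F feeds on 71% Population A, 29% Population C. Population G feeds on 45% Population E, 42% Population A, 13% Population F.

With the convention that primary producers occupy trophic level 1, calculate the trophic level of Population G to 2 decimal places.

3.07

Population C: 1 + 1 = 2
Population D: 1 + 1 = 2
Population E: 1 + 2 = 3
Population F: 1 + (0.71×1 + 0.29×2) = 2.29
Population G: 1 + (0.45×3 + 0.42×1 + 0.13×2.29) = 3.0677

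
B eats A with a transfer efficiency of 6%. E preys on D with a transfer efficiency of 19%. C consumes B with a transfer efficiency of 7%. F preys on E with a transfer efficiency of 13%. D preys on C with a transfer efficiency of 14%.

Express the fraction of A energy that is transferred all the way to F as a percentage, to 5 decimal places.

0.00145%

Product of link efficiencies: 0.06 × 0.07 × 0.14 × 0.19 × 0.13 = 0.0000145236
As a percentage: 0.0000145236 × 100 = 0.00145%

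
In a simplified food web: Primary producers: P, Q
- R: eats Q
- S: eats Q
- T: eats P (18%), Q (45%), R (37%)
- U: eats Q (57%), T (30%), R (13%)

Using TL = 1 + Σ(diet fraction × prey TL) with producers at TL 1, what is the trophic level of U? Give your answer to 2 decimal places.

R: 1 + 1 = 2
S: 1 + 1 = 2
T: 1 + (0.18×1 + 0.45×1 + 0.37×2) = 2.37
U: 1 + (0.57×1 + 0.3×2.37 + 0.13×2) = 2.541

2.54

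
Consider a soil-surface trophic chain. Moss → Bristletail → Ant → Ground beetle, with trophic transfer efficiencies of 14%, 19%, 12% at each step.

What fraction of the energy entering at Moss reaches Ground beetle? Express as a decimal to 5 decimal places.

0.00319

Product of link efficiencies: 0.14 × 0.19 × 0.12 = 0.003192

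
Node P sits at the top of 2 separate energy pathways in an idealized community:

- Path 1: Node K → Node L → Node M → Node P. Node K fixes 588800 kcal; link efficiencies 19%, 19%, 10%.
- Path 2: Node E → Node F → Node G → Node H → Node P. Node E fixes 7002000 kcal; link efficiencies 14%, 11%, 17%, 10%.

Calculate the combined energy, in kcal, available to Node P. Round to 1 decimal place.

3958.7 kcal

Path 1: 588800 × 0.19 × 0.19 × 0.1 = 2125.568 kcal
Path 2: 7002000 × 0.14 × 0.11 × 0.17 × 0.1 = 1833.1236 kcal
Total at Node P: 2125.568 + 1833.1236 = 3958.6916 kcal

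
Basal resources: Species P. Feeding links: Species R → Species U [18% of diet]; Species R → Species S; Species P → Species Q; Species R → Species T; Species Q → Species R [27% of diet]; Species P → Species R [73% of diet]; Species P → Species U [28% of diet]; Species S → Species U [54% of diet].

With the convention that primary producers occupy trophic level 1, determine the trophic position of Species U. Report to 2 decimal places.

3.45

Species Q: 1 + 1 = 2
Species R: 1 + (0.73×1 + 0.27×2) = 2.27
Species S: 1 + 2.27 = 3.27
Species T: 1 + 2.27 = 3.27
Species U: 1 + (0.54×3.27 + 0.18×2.27 + 0.28×1) = 3.4544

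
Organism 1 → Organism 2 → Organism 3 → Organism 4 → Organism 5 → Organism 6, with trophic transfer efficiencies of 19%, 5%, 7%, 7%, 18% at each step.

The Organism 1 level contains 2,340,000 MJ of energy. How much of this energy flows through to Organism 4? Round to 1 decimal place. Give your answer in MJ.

1556.1 MJ

Organism 2: 2340000 × 0.19 = 444600 MJ
Organism 3: 444600 × 0.05 = 22230 MJ
Organism 4: 22230 × 0.07 = 1556.1 MJ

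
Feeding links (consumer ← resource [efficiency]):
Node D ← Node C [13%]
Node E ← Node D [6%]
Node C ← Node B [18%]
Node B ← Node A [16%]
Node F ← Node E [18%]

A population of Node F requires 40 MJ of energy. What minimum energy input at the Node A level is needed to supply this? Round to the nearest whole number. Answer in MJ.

Cumulative transfer efficiency: 0.16 × 0.18 × 0.13 × 0.06 × 0.18 = 0.0000404352
Node A energy = 40 / 0.0000404352 = 989237 MJ

989237 MJ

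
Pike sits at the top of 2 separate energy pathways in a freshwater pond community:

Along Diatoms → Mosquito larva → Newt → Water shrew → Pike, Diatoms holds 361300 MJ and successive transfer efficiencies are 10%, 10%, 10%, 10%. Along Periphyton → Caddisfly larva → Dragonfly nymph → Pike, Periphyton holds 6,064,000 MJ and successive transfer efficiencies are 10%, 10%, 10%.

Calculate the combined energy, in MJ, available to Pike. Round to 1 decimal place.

6100.1 MJ

Via Diatoms: 361300 × 0.1 × 0.1 × 0.1 × 0.1 = 36.13 MJ
Via Periphyton: 6064000 × 0.1 × 0.1 × 0.1 = 6064 MJ
Total at Pike: 36.13 + 6064 = 6100.13 MJ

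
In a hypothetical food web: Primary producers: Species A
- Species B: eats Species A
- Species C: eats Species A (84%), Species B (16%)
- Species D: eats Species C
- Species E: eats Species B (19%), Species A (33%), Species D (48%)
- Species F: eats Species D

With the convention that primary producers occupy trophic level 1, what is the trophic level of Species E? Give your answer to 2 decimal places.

Species B: 1 + 1 = 2
Species C: 1 + (0.84×1 + 0.16×2) = 2.16
Species D: 1 + 2.16 = 3.16
Species E: 1 + (0.19×2 + 0.33×1 + 0.48×3.16) = 3.2268
Species F: 1 + 3.16 = 4.16

3.23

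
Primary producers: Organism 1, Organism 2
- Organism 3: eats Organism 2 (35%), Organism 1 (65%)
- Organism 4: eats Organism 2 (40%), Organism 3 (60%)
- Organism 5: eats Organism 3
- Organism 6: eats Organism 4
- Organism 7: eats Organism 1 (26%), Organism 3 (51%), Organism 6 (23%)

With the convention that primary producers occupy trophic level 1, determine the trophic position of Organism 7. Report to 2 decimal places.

3.11

Organism 3: 1 + (0.35×1 + 0.65×1) = 2
Organism 4: 1 + (0.4×1 + 0.6×2) = 2.6
Organism 5: 1 + 2 = 3
Organism 6: 1 + 2.6 = 3.6
Organism 7: 1 + (0.26×1 + 0.51×2 + 0.23×3.6) = 3.108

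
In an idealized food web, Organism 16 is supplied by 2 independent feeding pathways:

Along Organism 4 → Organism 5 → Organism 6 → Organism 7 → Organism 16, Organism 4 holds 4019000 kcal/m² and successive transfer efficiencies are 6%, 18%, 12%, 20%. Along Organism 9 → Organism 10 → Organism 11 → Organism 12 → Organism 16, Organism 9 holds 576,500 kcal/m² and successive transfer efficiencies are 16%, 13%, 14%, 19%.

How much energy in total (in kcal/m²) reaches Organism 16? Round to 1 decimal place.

1360.7 kcal/m²

Via Organism 4: 4019000 × 0.06 × 0.18 × 0.12 × 0.2 = 1041.7248 kcal/m²
Via Organism 9: 576500 × 0.16 × 0.13 × 0.14 × 0.19 = 318.96592 kcal/m²
Total at Organism 16: 1041.7248 + 318.96592 = 1360.69072 kcal/m²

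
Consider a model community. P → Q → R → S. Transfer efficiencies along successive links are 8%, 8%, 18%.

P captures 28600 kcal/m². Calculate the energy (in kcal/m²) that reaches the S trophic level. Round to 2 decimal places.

Q: 28600 × 0.08 = 2288 kcal/m²
R: 2288 × 0.08 = 183.04 kcal/m²
S: 183.04 × 0.18 = 32.9472 kcal/m²

32.95 kcal/m²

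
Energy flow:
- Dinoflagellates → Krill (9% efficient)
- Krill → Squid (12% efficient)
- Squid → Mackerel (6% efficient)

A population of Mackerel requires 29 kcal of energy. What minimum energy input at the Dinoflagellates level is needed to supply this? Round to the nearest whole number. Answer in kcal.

Cumulative transfer efficiency: 0.09 × 0.12 × 0.06 = 0.000648
Dinoflagellates energy = 29 / 0.000648 = 44753 kcal

44753 kcal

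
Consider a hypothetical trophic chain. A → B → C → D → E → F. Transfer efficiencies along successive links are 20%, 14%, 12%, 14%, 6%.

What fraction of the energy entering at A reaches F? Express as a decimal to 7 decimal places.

Product of link efficiencies: 0.2 × 0.14 × 0.12 × 0.14 × 0.06 = 0.000028224

0.0000282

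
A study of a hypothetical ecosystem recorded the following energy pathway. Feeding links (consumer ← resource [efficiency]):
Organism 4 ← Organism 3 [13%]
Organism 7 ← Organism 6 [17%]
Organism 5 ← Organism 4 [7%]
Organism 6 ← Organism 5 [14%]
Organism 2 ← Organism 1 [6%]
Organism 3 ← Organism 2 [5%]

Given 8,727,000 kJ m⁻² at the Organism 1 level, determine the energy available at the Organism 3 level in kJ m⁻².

26181 kJ m⁻²

Organism 2: 8727000 × 0.06 = 523620 kJ m⁻²
Organism 3: 523620 × 0.05 = 26181 kJ m⁻²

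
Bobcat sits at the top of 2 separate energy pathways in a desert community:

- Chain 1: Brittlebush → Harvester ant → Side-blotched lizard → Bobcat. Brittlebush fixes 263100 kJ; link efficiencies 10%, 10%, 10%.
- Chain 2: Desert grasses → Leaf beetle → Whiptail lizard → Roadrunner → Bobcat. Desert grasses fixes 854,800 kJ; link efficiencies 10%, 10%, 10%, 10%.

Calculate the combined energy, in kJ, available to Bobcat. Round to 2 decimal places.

Chain 1: 263100 × 0.1 × 0.1 × 0.1 = 263.1 kJ
Chain 2: 854800 × 0.1 × 0.1 × 0.1 × 0.1 = 85.48 kJ
Total at Bobcat: 263.1 + 85.48 = 348.58 kJ

348.58 kJ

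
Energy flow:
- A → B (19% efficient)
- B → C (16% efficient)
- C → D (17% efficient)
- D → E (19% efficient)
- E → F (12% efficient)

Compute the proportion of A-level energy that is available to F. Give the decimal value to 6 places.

Product of link efficiencies: 0.19 × 0.16 × 0.17 × 0.19 × 0.12 = 0.0001178304

0.000118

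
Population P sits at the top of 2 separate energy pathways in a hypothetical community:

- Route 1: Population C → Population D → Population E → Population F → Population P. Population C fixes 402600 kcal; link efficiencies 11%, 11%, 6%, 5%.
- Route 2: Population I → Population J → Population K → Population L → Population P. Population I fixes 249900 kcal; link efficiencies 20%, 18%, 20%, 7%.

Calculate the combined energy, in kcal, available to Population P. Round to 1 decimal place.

140.6 kcal

Route 1: 402600 × 0.11 × 0.11 × 0.06 × 0.05 = 14.61438 kcal
Route 2: 249900 × 0.2 × 0.18 × 0.2 × 0.07 = 125.9496 kcal
Total at Population P: 14.61438 + 125.9496 = 140.56398 kcal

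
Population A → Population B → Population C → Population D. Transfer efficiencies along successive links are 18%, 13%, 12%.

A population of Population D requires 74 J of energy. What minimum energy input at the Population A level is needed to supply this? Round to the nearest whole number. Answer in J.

26353 J

Cumulative transfer efficiency: 0.18 × 0.13 × 0.12 = 0.002808
Population A energy = 74 / 0.002808 = 26353 J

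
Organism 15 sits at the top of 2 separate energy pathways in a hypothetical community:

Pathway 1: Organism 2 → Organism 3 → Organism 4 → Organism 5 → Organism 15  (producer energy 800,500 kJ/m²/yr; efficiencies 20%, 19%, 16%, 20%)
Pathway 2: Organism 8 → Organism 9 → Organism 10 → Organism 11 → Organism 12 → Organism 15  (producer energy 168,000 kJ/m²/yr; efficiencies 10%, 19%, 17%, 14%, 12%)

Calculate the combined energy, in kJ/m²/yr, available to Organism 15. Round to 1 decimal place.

982.5 kJ/m²/yr

Pathway 1: 800500 × 0.2 × 0.19 × 0.16 × 0.2 = 973.408 kJ/m²/yr
Pathway 2: 168000 × 0.1 × 0.19 × 0.17 × 0.14 × 0.12 = 9.116352 kJ/m²/yr
Total at Organism 15: 973.408 + 9.116352 = 982.524352 kJ/m²/yr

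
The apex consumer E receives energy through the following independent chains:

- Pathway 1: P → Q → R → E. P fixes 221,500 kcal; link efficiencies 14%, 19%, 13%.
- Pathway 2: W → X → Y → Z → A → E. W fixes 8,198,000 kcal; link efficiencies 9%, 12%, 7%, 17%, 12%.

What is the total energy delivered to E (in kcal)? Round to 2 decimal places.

892.38 kcal

Pathway 1: 221500 × 0.14 × 0.19 × 0.13 = 765.947 kcal
Pathway 2: 8198000 × 0.09 × 0.12 × 0.07 × 0.17 × 0.12 = 126.4328352 kcal
Total at E: 765.947 + 126.4328352 = 892.3798352 kcal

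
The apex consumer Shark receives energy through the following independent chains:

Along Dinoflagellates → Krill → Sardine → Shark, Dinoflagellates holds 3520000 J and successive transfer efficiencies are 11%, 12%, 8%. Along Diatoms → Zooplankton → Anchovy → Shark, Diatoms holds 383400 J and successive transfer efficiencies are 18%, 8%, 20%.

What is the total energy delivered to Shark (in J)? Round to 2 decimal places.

Via Dinoflagellates: 3520000 × 0.11 × 0.12 × 0.08 = 3717.12 J
Via Diatoms: 383400 × 0.18 × 0.08 × 0.2 = 1104.192 J
Total at Shark: 3717.12 + 1104.192 = 4821.312 J

4821.31 J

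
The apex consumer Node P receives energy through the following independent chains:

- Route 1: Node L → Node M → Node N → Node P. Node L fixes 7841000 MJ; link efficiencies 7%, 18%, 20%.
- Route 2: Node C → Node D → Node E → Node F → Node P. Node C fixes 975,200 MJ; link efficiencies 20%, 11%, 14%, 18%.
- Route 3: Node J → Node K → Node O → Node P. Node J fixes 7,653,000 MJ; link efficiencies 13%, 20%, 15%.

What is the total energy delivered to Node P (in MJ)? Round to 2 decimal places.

50146.67 MJ

Route 1: 7841000 × 0.07 × 0.18 × 0.2 = 19759.32 MJ
Route 2: 975200 × 0.2 × 0.11 × 0.14 × 0.18 = 540.65088 MJ
Route 3: 7653000 × 0.13 × 0.2 × 0.15 = 29846.7 MJ
Total at Node P: 19759.32 + 540.65088 + 29846.7 = 50146.67088 MJ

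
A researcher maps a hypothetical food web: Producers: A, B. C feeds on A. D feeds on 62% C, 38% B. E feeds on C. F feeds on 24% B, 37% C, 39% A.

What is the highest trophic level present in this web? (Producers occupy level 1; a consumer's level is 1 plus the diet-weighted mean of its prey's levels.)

3

C: 1 + 1 = 2
D: 1 + (0.62×2 + 0.38×1) = 2.62
E: 1 + 2 = 3
F: 1 + (0.24×1 + 0.37×2 + 0.39×1) = 2.37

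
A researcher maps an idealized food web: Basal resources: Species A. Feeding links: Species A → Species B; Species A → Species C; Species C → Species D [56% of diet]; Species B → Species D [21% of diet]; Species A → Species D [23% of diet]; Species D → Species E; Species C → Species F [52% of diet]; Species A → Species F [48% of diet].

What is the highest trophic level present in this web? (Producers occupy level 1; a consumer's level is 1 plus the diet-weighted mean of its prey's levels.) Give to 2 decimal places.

Species B: 1 + 1 = 2
Species C: 1 + 1 = 2
Species D: 1 + (0.56×2 + 0.21×2 + 0.23×1) = 2.77
Species E: 1 + 2.77 = 3.77
Species F: 1 + (0.52×2 + 0.48×1) = 2.52

3.77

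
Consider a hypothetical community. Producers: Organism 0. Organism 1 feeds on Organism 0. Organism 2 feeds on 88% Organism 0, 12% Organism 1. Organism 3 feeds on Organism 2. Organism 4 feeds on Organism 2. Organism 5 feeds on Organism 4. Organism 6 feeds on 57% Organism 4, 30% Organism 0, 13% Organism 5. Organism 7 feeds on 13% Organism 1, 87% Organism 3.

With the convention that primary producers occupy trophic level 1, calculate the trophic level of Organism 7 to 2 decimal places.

Organism 1: 1 + 1 = 2
Organism 2: 1 + (0.88×1 + 0.12×2) = 2.12
Organism 3: 1 + 2.12 = 3.12
Organism 4: 1 + 2.12 = 3.12
Organism 5: 1 + 3.12 = 4.12
Organism 6: 1 + (0.57×3.12 + 0.3×1 + 0.13×4.12) = 3.614
Organism 7: 1 + (0.13×2 + 0.87×3.12) = 3.9744

3.97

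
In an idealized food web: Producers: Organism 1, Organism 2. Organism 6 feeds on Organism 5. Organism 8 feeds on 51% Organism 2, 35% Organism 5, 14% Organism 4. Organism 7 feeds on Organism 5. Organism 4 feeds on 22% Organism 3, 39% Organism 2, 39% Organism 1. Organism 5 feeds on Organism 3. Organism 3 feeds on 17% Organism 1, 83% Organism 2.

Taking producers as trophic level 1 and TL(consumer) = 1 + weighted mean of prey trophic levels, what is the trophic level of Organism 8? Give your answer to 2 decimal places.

2.87

Organism 3: 1 + (0.17×1 + 0.83×1) = 2
Organism 4: 1 + (0.22×2 + 0.39×1 + 0.39×1) = 2.22
Organism 5: 1 + 2 = 3
Organism 6: 1 + 3 = 4
Organism 7: 1 + 3 = 4
Organism 8: 1 + (0.51×1 + 0.35×3 + 0.14×2.22) = 2.8708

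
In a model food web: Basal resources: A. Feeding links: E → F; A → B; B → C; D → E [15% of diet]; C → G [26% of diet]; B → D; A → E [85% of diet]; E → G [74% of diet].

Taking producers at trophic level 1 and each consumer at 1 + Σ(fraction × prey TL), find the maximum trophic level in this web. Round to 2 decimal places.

3.48

B: 1 + 1 = 2
C: 1 + 2 = 3
D: 1 + 2 = 3
E: 1 + (0.15×3 + 0.85×1) = 2.3
F: 1 + 2.3 = 3.3
G: 1 + (0.26×3 + 0.74×2.3) = 3.482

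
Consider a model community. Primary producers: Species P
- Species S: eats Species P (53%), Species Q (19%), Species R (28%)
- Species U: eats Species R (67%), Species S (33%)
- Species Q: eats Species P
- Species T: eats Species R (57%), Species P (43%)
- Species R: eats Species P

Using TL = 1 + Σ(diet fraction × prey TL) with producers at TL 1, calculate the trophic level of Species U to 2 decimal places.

3.16

Species Q: 1 + 1 = 2
Species R: 1 + 1 = 2
Species S: 1 + (0.53×1 + 0.19×2 + 0.28×2) = 2.47
Species T: 1 + (0.57×2 + 0.43×1) = 2.57
Species U: 1 + (0.67×2 + 0.33×2.47) = 3.1551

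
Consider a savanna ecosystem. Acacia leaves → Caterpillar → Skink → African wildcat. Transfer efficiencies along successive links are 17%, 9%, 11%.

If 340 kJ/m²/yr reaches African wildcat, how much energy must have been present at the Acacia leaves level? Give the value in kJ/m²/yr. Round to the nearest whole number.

202020 kJ/m²/yr

Cumulative transfer efficiency: 0.17 × 0.09 × 0.11 = 0.001683
Acacia leaves energy = 340 / 0.001683 = 202020 kJ/m²/yr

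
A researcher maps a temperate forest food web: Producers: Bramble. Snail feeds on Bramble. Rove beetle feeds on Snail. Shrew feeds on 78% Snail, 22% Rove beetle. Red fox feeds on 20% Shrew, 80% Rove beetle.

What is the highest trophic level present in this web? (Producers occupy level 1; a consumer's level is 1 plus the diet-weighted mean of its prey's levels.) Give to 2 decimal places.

4.04

Snail: 1 + 1 = 2
Rove beetle: 1 + 2 = 3
Shrew: 1 + (0.78×2 + 0.22×3) = 3.22
Red fox: 1 + (0.2×3.22 + 0.8×3) = 4.044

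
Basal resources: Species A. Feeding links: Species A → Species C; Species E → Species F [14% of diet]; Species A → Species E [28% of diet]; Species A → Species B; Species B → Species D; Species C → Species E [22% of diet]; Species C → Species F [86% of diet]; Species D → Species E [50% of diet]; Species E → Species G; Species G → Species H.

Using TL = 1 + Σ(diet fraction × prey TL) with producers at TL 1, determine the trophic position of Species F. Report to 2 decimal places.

3.17

Species B: 1 + 1 = 2
Species C: 1 + 1 = 2
Species D: 1 + 2 = 3
Species E: 1 + (0.5×3 + 0.22×2 + 0.28×1) = 3.22
Species F: 1 + (0.14×3.22 + 0.86×2) = 3.1708
Species G: 1 + 3.22 = 4.22
Species H: 1 + 4.22 = 5.22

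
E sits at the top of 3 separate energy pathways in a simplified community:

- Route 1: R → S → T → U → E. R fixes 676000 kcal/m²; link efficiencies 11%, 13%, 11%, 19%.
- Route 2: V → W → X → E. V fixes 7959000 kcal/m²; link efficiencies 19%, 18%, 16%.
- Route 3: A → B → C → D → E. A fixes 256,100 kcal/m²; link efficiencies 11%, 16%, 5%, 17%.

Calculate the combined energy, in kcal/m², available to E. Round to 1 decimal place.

Route 1: 676000 × 0.11 × 0.13 × 0.11 × 0.19 = 202.03612 kcal/m²
Route 2: 7959000 × 0.19 × 0.18 × 0.16 = 43551.648 kcal/m²
Route 3: 256100 × 0.11 × 0.16 × 0.05 × 0.17 = 38.31256 kcal/m²
Total at E: 202.03612 + 43551.648 + 38.31256 = 43791.99668 kcal/m²

43792.0 kcal/m²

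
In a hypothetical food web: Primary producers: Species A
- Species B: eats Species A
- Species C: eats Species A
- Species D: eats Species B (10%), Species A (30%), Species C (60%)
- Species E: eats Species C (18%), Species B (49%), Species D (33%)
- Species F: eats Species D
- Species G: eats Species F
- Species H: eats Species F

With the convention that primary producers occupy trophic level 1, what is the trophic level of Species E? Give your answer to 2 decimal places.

3.23

Species B: 1 + 1 = 2
Species C: 1 + 1 = 2
Species D: 1 + (0.1×2 + 0.3×1 + 0.6×2) = 2.7
Species E: 1 + (0.18×2 + 0.49×2 + 0.33×2.7) = 3.231
Species F: 1 + 2.7 = 3.7
Species G: 1 + 3.7 = 4.7
Species H: 1 + 3.7 = 4.7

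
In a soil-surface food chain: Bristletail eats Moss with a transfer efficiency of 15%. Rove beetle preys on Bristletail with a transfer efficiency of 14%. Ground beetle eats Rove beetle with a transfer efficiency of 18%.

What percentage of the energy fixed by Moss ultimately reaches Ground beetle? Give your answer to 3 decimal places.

0.378%

Product of link efficiencies: 0.15 × 0.14 × 0.18 = 0.00378
As a percentage: 0.00378 × 100 = 0.378%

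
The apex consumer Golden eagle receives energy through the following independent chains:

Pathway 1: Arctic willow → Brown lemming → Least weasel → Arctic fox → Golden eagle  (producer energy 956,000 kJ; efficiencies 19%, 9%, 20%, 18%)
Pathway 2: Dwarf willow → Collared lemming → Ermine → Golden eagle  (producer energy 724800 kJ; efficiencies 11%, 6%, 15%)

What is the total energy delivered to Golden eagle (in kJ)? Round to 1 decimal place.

Pathway 1: 956000 × 0.19 × 0.09 × 0.2 × 0.18 = 588.5136 kJ
Pathway 2: 724800 × 0.11 × 0.06 × 0.15 = 717.552 kJ
Total at Golden eagle: 588.5136 + 717.552 = 1306.0656 kJ

1306.1 kJ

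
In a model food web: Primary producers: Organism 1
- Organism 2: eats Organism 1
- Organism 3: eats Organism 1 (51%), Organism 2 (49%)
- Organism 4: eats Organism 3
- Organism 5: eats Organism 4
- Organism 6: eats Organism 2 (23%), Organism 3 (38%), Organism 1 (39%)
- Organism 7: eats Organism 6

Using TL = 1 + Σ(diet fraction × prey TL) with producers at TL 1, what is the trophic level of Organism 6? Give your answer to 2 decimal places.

Organism 2: 1 + 1 = 2
Organism 3: 1 + (0.51×1 + 0.49×2) = 2.49
Organism 4: 1 + 2.49 = 3.49
Organism 5: 1 + 3.49 = 4.49
Organism 6: 1 + (0.23×2 + 0.38×2.49 + 0.39×1) = 2.7962
Organism 7: 1 + 2.7962 = 3.7962

2.80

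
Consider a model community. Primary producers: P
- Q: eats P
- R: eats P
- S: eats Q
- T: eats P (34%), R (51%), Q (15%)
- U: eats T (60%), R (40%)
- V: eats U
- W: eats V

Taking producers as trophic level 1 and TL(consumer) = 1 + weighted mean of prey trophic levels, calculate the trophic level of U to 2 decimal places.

Q: 1 + 1 = 2
R: 1 + 1 = 2
S: 1 + 2 = 3
T: 1 + (0.34×1 + 0.51×2 + 0.15×2) = 2.66
U: 1 + (0.6×2.66 + 0.4×2) = 3.396
V: 1 + 3.396 = 4.396
W: 1 + 4.396 = 5.396

3.40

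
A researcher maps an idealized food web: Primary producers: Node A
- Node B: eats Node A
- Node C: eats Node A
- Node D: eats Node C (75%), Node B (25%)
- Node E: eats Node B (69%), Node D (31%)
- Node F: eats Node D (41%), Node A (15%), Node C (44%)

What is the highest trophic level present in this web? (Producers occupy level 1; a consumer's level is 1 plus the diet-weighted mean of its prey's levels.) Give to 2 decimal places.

3.31

Node B: 1 + 1 = 2
Node C: 1 + 1 = 2
Node D: 1 + (0.75×2 + 0.25×2) = 3
Node E: 1 + (0.69×2 + 0.31×3) = 3.31
Node F: 1 + (0.41×3 + 0.15×1 + 0.44×2) = 3.26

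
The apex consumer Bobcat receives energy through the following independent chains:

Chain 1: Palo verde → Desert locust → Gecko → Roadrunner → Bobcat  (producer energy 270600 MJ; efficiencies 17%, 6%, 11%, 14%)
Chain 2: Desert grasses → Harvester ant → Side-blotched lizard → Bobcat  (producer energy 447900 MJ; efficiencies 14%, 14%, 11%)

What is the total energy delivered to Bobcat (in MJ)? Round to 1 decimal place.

Chain 1: 270600 × 0.17 × 0.06 × 0.11 × 0.14 = 42.505848 MJ
Chain 2: 447900 × 0.14 × 0.14 × 0.11 = 965.6724 MJ
Total at Bobcat: 42.505848 + 965.6724 = 1008.178248 MJ

1008.2 MJ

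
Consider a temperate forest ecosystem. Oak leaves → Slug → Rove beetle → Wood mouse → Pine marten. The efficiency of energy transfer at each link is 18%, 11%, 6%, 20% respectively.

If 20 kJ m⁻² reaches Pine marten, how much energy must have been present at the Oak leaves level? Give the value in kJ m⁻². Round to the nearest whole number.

84175 kJ m⁻²

Cumulative transfer efficiency: 0.18 × 0.11 × 0.06 × 0.2 = 0.0002376
Oak leaves energy = 20 / 0.0002376 = 84175 kJ m⁻²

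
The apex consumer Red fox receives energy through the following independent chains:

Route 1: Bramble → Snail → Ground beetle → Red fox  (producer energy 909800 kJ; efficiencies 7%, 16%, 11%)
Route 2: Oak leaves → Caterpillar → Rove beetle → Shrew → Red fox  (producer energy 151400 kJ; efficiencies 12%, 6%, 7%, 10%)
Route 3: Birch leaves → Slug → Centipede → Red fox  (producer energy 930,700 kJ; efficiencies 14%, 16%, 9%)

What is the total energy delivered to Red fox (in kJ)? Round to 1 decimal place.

3004.8 kJ

Route 1: 909800 × 0.07 × 0.16 × 0.11 = 1120.8736 kJ
Route 2: 151400 × 0.12 × 0.06 × 0.07 × 0.1 = 7.63056 kJ
Route 3: 930700 × 0.14 × 0.16 × 0.09 = 1876.2912 kJ
Total at Red fox: 1120.8736 + 7.63056 + 1876.2912 = 3004.79536 kJ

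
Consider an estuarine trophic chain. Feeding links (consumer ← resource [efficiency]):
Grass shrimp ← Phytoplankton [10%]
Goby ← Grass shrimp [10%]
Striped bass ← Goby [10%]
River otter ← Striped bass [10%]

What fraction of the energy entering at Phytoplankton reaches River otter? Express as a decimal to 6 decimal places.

0.000100

Product of link efficiencies: 0.1 × 0.1 × 0.1 × 0.1 = 0.0001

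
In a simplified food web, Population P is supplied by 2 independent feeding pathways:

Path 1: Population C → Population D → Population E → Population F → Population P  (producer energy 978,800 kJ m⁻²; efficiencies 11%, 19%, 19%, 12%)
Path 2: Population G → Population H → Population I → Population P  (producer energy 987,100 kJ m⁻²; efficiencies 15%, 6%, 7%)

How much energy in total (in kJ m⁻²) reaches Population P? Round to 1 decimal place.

1088.3 kJ m⁻²

Path 1: 978800 × 0.11 × 0.19 × 0.19 × 0.12 = 466.417776 kJ m⁻²
Path 2: 987100 × 0.15 × 0.06 × 0.07 = 621.873 kJ m⁻²
Total at Population P: 466.417776 + 621.873 = 1088.290776 kJ m⁻²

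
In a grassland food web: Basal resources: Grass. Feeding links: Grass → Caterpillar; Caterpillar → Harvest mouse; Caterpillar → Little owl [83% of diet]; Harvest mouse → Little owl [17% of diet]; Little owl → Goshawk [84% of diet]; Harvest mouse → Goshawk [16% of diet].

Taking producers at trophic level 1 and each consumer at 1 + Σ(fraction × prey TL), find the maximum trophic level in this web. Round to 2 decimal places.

Caterpillar: 1 + 1 = 2
Harvest mouse: 1 + 2 = 3
Little owl: 1 + (0.83×2 + 0.17×3) = 3.17
Goshawk: 1 + (0.84×3.17 + 0.16×3) = 4.1428

4.14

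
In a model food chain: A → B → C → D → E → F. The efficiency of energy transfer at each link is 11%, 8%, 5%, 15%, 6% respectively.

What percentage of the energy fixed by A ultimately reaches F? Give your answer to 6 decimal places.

Product of link efficiencies: 0.11 × 0.08 × 0.05 × 0.15 × 0.06 = 0.00000396
As a percentage: 0.00000396 × 100 = 0.000396%

0.000396%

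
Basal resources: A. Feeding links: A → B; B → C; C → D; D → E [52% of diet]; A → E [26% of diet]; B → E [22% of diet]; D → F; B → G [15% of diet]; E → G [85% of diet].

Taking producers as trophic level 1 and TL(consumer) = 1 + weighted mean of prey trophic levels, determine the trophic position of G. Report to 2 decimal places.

4.51

B: 1 + 1 = 2
C: 1 + 2 = 3
D: 1 + 3 = 4
E: 1 + (0.52×4 + 0.26×1 + 0.22×2) = 3.78
F: 1 + 4 = 5
G: 1 + (0.15×2 + 0.85×3.78) = 4.513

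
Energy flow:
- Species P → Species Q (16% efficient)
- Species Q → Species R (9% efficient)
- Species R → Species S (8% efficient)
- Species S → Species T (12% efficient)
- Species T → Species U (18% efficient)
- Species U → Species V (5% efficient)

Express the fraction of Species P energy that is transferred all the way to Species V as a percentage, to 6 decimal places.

Product of link efficiencies: 0.16 × 0.09 × 0.08 × 0.12 × 0.18 × 0.05 = 0.00000124416
As a percentage: 0.00000124416 × 100 = 0.000124%

0.000124%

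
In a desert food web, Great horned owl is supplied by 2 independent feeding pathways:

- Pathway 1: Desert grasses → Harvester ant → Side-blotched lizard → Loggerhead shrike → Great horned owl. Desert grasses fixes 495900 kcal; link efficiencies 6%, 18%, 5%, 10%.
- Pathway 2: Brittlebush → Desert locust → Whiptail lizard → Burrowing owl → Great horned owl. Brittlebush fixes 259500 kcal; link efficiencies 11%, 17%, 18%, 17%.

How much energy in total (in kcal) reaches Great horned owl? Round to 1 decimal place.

Pathway 1: 495900 × 0.06 × 0.18 × 0.05 × 0.1 = 26.7786 kcal
Pathway 2: 259500 × 0.11 × 0.17 × 0.18 × 0.17 = 148.49109 kcal
Total at Great horned owl: 26.7786 + 148.49109 = 175.26969 kcal

175.3 kcal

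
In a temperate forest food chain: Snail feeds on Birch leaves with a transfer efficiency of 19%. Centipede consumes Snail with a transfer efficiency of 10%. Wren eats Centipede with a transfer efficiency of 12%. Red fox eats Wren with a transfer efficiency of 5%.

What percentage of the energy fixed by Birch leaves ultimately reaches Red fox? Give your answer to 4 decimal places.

Product of link efficiencies: 0.19 × 0.1 × 0.12 × 0.05 = 0.000114
As a percentage: 0.000114 × 100 = 0.0114%

0.0114%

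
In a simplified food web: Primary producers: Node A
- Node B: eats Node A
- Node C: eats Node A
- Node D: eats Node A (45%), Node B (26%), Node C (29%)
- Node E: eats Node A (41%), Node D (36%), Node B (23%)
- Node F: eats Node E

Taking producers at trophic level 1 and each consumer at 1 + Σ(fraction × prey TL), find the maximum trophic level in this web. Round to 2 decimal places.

Node B: 1 + 1 = 2
Node C: 1 + 1 = 2
Node D: 1 + (0.45×1 + 0.26×2 + 0.29×2) = 2.55
Node E: 1 + (0.41×1 + 0.36×2.55 + 0.23×2) = 2.788
Node F: 1 + 2.788 = 3.788

3.79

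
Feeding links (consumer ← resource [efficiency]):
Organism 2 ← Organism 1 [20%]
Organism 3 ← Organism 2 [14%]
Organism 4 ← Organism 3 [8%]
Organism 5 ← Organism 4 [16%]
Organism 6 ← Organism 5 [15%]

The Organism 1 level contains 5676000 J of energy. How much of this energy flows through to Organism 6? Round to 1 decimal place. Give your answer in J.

305.1 J

Organism 2: 5676000 × 0.2 = 1135200 J
Organism 3: 1135200 × 0.14 = 158928 J
Organism 4: 158928 × 0.08 = 12714.24 J
Organism 5: 12714.24 × 0.16 = 2034.2784 J
Organism 6: 2034.2784 × 0.15 = 305.14176 J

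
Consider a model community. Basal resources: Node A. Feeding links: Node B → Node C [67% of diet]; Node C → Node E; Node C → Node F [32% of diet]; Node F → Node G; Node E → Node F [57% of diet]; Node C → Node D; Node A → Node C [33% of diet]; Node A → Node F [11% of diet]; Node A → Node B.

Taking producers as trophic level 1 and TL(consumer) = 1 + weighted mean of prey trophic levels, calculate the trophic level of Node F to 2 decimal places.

Node B: 1 + 1 = 2
Node C: 1 + (0.67×2 + 0.33×1) = 2.67
Node D: 1 + 2.67 = 3.67
Node E: 1 + 2.67 = 3.67
Node F: 1 + (0.11×1 + 0.57×3.67 + 0.32×2.67) = 4.0563
Node G: 1 + 4.0563 = 5.0563

4.06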